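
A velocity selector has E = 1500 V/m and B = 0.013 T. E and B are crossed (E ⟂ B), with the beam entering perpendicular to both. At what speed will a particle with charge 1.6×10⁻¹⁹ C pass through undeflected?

Zero net Lorentz force requires |qE| = |q v×B|, i.e. E = vB.
v = E/B = 1500/0.013 = 1.2×10⁵ m/s.

v = 1.2×10⁵ m/s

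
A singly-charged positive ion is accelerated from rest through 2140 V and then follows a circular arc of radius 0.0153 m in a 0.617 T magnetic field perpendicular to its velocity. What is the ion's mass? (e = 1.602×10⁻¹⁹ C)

m ≈ 3.34×10⁻²⁷ kg

Combine |q|V = ½mv² and r = mv/(|q|B): eliminate v to get m = qB²r²/(2V).
m = (1.602×10⁻¹⁹)(0.617)²(0.0153)²/(2·2140) ≈ 3.34×10⁻²⁷ kg.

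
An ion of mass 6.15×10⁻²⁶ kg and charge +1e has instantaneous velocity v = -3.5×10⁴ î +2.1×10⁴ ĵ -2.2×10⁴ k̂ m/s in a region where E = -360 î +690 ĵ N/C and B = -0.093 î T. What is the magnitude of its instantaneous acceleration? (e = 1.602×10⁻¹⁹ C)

v×B = (0, 2050, 1950) N/C.
E + v×B = (-360, 2740, 1950) N/C.
F = q(E + v×B) = (1.602×10⁻¹⁹ C)·(-360, 2740, 1950) = (-5.77×10⁻¹⁷, 4.38×10⁻¹⁶, 3.13×10⁻¹⁶) N.
|a| = |F|/m = 5.416×10⁻¹⁶/6.15×10⁻²⁶ ≈ 8.81×10⁹ m/s².

|a| ≈ 8.81×10⁹ m/s²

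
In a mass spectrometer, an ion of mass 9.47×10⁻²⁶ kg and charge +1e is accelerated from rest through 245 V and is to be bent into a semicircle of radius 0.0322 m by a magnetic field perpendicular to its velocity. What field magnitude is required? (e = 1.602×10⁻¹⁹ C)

v = √(2|q|V/m) = √(2·1.602×10⁻¹⁹·245/9.47×10⁻²⁶) ≈ 2.879×10⁴ m/s.
B = mv/(|q|r) = (9.47×10⁻²⁶)(2.879×10⁴)/((1.602×10⁻¹⁹)(0.0322)) ≈ 0.529 T.

B ≈ 0.529 T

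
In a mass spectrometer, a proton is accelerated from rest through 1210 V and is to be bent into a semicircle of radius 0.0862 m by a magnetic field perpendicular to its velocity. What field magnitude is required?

v = √(2|q|V/m) = √(2·1.602×10⁻¹⁹·1210/1.673×10⁻²⁷) ≈ 4.814×10⁵ m/s.
B = mv/(|q|r) = (1.673×10⁻²⁷)(4.814×10⁵)/((1.602×10⁻¹⁹)(0.0862)) ≈ 0.0583 T.

B ≈ 0.0583 T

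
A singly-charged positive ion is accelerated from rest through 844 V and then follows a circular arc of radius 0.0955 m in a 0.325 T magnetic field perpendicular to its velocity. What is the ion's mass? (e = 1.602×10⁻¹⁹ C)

Combine |q|V = ½mv² and r = mv/(|q|B): eliminate v to get m = qB²r²/(2V).
m = (1.602×10⁻¹⁹)(0.325)²(0.0955)²/(2·844) ≈ 9.14×10⁻²⁶ kg.

m ≈ 9.14×10⁻²⁶ kg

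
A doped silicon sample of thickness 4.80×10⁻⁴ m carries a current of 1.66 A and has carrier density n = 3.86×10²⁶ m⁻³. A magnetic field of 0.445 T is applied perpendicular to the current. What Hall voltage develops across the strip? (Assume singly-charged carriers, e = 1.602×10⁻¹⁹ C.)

V_H ≈ 2.49×10⁻⁵ V

V_H = IB/(n e t).
V_H = (1.66)(0.445)/((3.86×10²⁶)(1.602×10⁻¹⁹)(4.80×10⁻⁴)) ≈ 2.49×10⁻⁵ V.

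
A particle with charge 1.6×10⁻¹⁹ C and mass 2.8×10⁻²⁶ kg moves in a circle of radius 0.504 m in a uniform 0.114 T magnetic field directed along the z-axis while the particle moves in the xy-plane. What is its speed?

From |q|vB = mv²/r, v = |q|Br/m.
v = (1.6×10⁻¹⁹)(0.114)(0.504)/2.8×10⁻²⁶ ≈ 3.28×10⁵ m/s.

v ≈ 3.28×10⁵ m/s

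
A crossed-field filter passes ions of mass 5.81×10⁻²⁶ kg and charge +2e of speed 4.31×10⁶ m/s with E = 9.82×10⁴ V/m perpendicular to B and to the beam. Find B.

B = 0.0228 T

Balance of forces in the selector: qE = qvB ⇒ B = E/v.
B = 9.82×10⁴/4.31×10⁶ = 0.0228 T.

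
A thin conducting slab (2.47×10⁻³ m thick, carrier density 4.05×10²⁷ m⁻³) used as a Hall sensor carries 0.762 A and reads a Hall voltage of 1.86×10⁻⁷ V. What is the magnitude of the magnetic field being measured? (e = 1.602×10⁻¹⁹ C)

From V_H = IB/(n e t), B = V_H n e t / I.
B = (1.86×10⁻⁷)(4.05×10²⁷)(1.602×10⁻¹⁹)(2.47×10⁻³)/0.762 ≈ 0.391 T.

B ≈ 0.391 T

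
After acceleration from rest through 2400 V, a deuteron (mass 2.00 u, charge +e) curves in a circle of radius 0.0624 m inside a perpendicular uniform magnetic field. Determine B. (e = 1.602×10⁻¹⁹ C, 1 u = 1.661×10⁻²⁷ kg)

B ≈ 0.160 T

v = √(2|q|V/m) = √(2·1.602×10⁻¹⁹·2400/3.322×10⁻²⁷) ≈ 4.811×10⁵ m/s.
B = mv/(|q|r) = (3.322×10⁻²⁷)(4.811×10⁵)/((1.602×10⁻¹⁹)(0.0624)) ≈ 0.160 T.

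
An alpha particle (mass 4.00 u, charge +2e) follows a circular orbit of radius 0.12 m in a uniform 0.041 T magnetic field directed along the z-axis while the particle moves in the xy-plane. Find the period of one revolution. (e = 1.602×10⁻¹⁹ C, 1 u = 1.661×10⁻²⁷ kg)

T ≈ 3.2×10⁻⁶ s

The cyclotron period depends only on m, q, B: T = 2πm/(|q|B).
T = 2π(6.644×10⁻²⁷)/((3.204×10⁻¹⁹)(0.041)) ≈ 3.2×10⁻⁶ s.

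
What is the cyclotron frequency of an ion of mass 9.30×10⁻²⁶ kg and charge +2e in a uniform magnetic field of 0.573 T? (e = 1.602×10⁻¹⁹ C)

f = |q|B/(2πm).
f = (3.204×10⁻¹⁹)(0.573)/(2π·9.30×10⁻²⁶) ≈ 3.14×10⁵ Hz.

f ≈ 3.14×10⁵ Hz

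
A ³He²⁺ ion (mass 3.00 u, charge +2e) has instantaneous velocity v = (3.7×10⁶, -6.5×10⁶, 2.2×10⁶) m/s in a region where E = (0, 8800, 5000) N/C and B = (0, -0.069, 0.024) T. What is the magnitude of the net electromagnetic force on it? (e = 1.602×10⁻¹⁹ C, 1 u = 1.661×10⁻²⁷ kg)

|F| ≈ 8.42×10⁻¹⁴ N

v×B = (-4200, -8.88×10⁴, -2.55×10⁵) N/C.
E + v×B = (-4200, -8.00×10⁴, -2.50×10⁵) N/C.
F = q(E + v×B) = (3.204×10⁻¹⁹ C)·(-4200, -8.00×10⁴, -2.50×10⁵) = (-1.35×10⁻¹⁵, -2.56×10⁻¹⁴, -8.02×10⁻¹⁴) N.
|F| = 8.42×10⁻¹⁴ N.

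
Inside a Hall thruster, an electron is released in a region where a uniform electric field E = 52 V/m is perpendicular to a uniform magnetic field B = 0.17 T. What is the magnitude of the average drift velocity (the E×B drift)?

v_d ≈ 310 m/s

The E×B drift speed is v_d = E/B.
v_d = 52/0.17 = 310 m/s.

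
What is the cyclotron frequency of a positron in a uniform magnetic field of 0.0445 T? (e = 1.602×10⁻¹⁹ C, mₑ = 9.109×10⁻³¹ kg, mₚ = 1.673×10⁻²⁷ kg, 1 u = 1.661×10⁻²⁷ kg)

f = |q|B/(2πm).
f = (1.602×10⁻¹⁹)(0.0445)/(2π·9.109×10⁻³¹) ≈ 1.25×10⁹ Hz.

f ≈ 1.25×10⁹ Hz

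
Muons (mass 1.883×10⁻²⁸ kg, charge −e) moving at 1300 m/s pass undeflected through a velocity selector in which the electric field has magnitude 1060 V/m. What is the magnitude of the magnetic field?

Balance of forces in the selector: qE = qvB ⇒ B = E/v.
B = 1060/1300 = 0.815 T.

B = 0.815 T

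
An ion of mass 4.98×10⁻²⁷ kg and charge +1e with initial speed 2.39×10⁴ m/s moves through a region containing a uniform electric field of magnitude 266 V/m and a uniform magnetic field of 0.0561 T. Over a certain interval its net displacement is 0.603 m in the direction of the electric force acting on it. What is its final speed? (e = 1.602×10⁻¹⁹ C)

B does no work; ΔKE = |q|E d.
½mv_f² = ½mv₀² + |q|Ed = ½(4.98×10⁻²⁷)(2.39×10⁴)² + (1.602×10⁻¹⁹)(266)(0.603) ≈ 1.422×10⁻¹⁸ J + 2.570×10⁻¹⁷ J ≈ 2.712×10⁻¹⁷ J.
v_f = √(2·2.712×10⁻¹⁷/4.98×10⁻²⁷) ≈ 1.04×10⁵ m/s.

v_f ≈ 1.04×10⁵ m/s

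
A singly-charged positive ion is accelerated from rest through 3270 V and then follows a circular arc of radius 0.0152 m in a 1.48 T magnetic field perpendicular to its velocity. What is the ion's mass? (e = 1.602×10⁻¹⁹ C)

m ≈ 1.24×10⁻²⁶ kg

Combine |q|V = ½mv² and r = mv/(|q|B): eliminate v to get m = qB²r²/(2V).
m = (1.602×10⁻¹⁹)(1.48)²(0.0152)²/(2·3270) ≈ 1.24×10⁻²⁶ kg.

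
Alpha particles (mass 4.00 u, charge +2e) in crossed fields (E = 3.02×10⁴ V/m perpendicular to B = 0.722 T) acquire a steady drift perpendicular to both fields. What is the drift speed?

v_d ≈ 4.18×10⁴ m/s

In crossed fields the guiding centre drifts at v_d = |E×B|/B² = E/B, independent of charge and mass.
v_d = 3.02×10⁴/0.722 = 4.18×10⁴ m/s.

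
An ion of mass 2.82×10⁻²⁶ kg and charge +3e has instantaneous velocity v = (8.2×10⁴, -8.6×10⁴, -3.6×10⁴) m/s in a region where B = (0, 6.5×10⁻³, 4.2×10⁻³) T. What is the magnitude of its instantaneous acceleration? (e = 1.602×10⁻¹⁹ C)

v×B = (-127, -344, 533) N/C.
F = q v×B = (4.806×10⁻¹⁹ C)·(-127, -344, 533) = (-6.11×10⁻¹⁷, -1.66×10⁻¹⁶, 2.56×10⁻¹⁶) N.
|a| = |F|/m = 3.110×10⁻¹⁶/2.82×10⁻²⁶ ≈ 1.10×10¹⁰ m/s².

|a| ≈ 1.10×10¹⁰ m/s²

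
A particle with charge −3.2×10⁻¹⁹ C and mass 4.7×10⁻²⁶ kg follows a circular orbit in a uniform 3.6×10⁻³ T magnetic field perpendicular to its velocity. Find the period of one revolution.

T ≈ 2.6×10⁻⁴ s

The cyclotron period depends only on m, q, B: T = 2πm/(|q|B).
T = 2π(4.7×10⁻²⁶)/((3.2×10⁻¹⁹)(3.6×10⁻³)) ≈ 2.6×10⁻⁴ s.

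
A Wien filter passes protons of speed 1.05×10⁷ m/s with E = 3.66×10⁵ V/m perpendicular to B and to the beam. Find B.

B = 0.0349 T

Balance of forces in the selector: qE = qvB ⇒ B = E/v.
B = 3.66×10⁵/1.05×10⁷ = 0.0349 T.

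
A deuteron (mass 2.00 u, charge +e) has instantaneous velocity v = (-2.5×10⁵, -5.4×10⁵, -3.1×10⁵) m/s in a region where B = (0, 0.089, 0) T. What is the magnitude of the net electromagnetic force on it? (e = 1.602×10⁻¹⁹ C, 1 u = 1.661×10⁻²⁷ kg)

|F| ≈ 5.68×10⁻¹⁵ N

v×B = (2.76×10⁴, 0, -2.22×10⁴) N/C.
F = q v×B = (1.602×10⁻¹⁹ C)·(2.76×10⁴, 0, -2.22×10⁴) = (4.42×10⁻¹⁵, 0, -3.56×10⁻¹⁵) N.
|F| = 5.68×10⁻¹⁵ N.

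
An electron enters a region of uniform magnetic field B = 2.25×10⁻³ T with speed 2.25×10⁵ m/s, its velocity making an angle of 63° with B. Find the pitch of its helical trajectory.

p ≈ 1.62×10⁻³ m

v∥ = v cosθ = 2.25×10⁵·cos63° ≈ 1.021×10⁵ m/s.
T = 2πm/(|q|B) = 2π(9.109×10⁻³¹)/((1.602×10⁻¹⁹)(2.25×10⁻³)) ≈ 1.588×10⁻⁸ s.
pitch = v∥ T = (1.021×10⁵)(1.588×10⁻⁸) ≈ 1.62×10⁻³ m.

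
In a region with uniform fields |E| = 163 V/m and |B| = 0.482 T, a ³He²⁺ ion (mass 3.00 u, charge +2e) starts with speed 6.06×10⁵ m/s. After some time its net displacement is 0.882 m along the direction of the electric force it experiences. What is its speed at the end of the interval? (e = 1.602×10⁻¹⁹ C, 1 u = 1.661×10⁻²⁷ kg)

v_f ≈ 6.21×10⁵ m/s

B does no work; ΔKE = |q|E d.
½mv_f² = ½mv₀² + |q|Ed = ½(4.983×10⁻²⁷)(6.06×10⁵)² + (3.204×10⁻¹⁹)(163)(0.882) ≈ 9.150×10⁻¹⁶ J + 4.606×10⁻¹⁷ J ≈ 9.610×10⁻¹⁶ J.
v_f = √(2·9.610×10⁻¹⁶/4.983×10⁻²⁷) ≈ 6.21×10⁵ m/s.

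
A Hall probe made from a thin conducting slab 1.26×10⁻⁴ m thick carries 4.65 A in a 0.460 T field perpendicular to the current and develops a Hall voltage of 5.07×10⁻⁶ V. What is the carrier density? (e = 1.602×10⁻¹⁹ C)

From V_H = IB/(n e t), n = IB/(V_H e t).
n = (4.65)(0.460)/((5.07×10⁻⁶)(1.602×10⁻¹⁹)(1.26×10⁻⁴)) ≈ 2.09×10²⁸ m⁻³.

n ≈ 2.09×10²⁸ m⁻³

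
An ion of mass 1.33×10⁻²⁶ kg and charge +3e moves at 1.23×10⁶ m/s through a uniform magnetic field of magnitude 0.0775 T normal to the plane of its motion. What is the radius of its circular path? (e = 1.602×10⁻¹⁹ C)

The magnetic force provides the centripetal force: |q|vB = mv²/r.
r = mv/(|q|B) = (1.33×10⁻²⁶)(1.23×10⁶)/((4.806×10⁻¹⁹)(0.0775)) ≈ 0.439 m.

r ≈ 0.439 m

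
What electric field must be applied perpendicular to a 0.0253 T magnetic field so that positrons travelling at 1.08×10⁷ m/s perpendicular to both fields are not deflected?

E = 2.73×10⁵ V/m

For straight-line motion qE = qvB, so E = vB.
E = 1.08×10⁷ × 0.0253 = 2.73×10⁵ V/m.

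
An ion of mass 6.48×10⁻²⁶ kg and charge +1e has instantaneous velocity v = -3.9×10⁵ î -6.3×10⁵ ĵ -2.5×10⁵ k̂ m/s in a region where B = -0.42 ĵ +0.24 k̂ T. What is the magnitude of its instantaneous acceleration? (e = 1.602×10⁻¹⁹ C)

|a| ≈ 7.87×10¹¹ m/s²

v×B = (-2.56×10⁵, 9.36×10⁴, 1.64×10⁵) N/C.
F = q v×B = (1.602×10⁻¹⁹ C)·(-2.56×10⁵, 9.36×10⁴, 1.64×10⁵) = (-4.10×10⁻¹⁴, 1.50×10⁻¹⁴, 2.62×10⁻¹⁴) N.
|a| = |F|/m = 5.097×10⁻¹⁴/6.48×10⁻²⁶ ≈ 7.87×10¹¹ m/s².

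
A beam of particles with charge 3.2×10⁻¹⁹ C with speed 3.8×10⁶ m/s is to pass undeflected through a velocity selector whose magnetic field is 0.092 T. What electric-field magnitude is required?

E = 3.5×10⁵ V/m

For straight-line motion qE = qvB, so E = vB.
E = 3.8×10⁶ × 0.092 = 3.5×10⁵ V/m.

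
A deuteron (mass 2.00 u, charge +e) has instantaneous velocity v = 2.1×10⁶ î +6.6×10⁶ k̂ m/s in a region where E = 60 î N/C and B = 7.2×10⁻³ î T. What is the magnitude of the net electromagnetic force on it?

|F| ≈ 7.61×10⁻¹⁵ N

v×B = (0, 4.75×10⁴, 0) N/C.
E + v×B = (60.0, 4.75×10⁴, 0) N/C.
F = q(E + v×B) = (1.602×10⁻¹⁹ C)·(60.0, 4.75×10⁴, 0) = (9.61×10⁻¹⁸, 7.61×10⁻¹⁵, 0) N.
|F| = 7.61×10⁻¹⁵ N.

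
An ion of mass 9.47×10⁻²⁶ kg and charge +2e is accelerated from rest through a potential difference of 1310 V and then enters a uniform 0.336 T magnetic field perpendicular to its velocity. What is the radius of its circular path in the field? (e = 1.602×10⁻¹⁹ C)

Acceleration: |q|V = ½mv² ⇒ v = √(2|q|V/m) = √(2·3.204×10⁻¹⁹·1310/9.47×10⁻²⁶) ≈ 9.415×10⁴ m/s.
In the field: r = mv/(|q|B) = (9.47×10⁻²⁶)(9.415×10⁴)/((3.204×10⁻¹⁹)(0.336)) ≈ 0.0828 m.

r ≈ 0.0828 m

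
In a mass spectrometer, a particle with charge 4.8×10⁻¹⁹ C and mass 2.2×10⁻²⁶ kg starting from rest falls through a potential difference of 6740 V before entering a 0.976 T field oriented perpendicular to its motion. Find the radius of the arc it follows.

Acceleration: |q|V = ½mv² ⇒ v = √(2|q|V/m) = √(2·4.8×10⁻¹⁹·6740/2.2×10⁻²⁶) ≈ 5.423×10⁵ m/s.
In the field: r = mv/(|q|B) = (2.2×10⁻²⁶)(5.423×10⁵)/((4.8×10⁻¹⁹)(0.976)) ≈ 0.0255 m.

r ≈ 0.0255 m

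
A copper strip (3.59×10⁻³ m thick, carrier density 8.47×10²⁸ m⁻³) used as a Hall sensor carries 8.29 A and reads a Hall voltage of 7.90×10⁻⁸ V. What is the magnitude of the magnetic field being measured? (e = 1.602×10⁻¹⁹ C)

B ≈ 0.464 T

From V_H = IB/(n e t), B = V_H n e t / I.
B = (7.90×10⁻⁸)(8.47×10²⁸)(1.602×10⁻¹⁹)(3.59×10⁻³)/8.29 ≈ 0.464 T.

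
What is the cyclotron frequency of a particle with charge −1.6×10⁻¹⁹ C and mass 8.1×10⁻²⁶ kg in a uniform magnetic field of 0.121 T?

f = |q|B/(2πm).
f = (1.6×10⁻¹⁹)(0.121)/(2π·8.1×10⁻²⁶) ≈ 3.80×10⁴ Hz.

f ≈ 3.80×10⁴ Hz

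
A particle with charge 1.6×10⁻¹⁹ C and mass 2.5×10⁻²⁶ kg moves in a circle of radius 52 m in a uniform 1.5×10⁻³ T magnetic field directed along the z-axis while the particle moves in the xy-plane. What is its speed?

v ≈ 5.0×10⁵ m/s

From |q|vB = mv²/r, v = |q|Br/m.
v = (1.6×10⁻¹⁹)(1.5×10⁻³)(52)/2.5×10⁻²⁶ ≈ 5.0×10⁵ m/s.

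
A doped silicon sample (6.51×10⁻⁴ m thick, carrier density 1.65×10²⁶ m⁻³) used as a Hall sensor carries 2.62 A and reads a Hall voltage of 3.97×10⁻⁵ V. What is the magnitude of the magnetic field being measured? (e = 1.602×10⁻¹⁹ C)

B ≈ 0.261 T

From V_H = IB/(n e t), B = V_H n e t / I.
B = (3.97×10⁻⁵)(1.65×10²⁶)(1.602×10⁻¹⁹)(6.51×10⁻⁴)/2.62 ≈ 0.261 T.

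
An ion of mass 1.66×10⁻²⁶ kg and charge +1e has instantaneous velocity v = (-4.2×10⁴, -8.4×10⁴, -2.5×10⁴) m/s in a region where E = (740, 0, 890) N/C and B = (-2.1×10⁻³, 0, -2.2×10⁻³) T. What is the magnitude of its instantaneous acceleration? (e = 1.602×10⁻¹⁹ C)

|a| ≈ 1.13×10¹⁰ m/s²

v×B = (185, -39.9, -176) N/C.
E + v×B = (925, -39.9, 714) N/C.
F = q(E + v×B) = (1.602×10⁻¹⁹ C)·(925, -39.9, 714) = (1.48×10⁻¹⁶, -6.39×10⁻¹⁸, 1.14×10⁻¹⁶) N.
|a| = |F|/m = 1.872×10⁻¹⁶/1.66×10⁻²⁶ ≈ 1.13×10¹⁰ m/s².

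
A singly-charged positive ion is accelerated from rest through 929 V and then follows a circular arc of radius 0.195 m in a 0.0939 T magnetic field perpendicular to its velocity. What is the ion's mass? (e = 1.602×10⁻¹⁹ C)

m ≈ 2.89×10⁻²⁶ kg

Combine |q|V = ½mv² and r = mv/(|q|B): eliminate v to get m = qB²r²/(2V).
m = (1.602×10⁻¹⁹)(0.0939)²(0.195)²/(2·929) ≈ 2.89×10⁻²⁶ kg.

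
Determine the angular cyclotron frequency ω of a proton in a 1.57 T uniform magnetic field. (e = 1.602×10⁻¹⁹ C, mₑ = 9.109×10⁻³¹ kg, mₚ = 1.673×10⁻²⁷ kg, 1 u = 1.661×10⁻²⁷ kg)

ω ≈ 1.50×10⁸ rad/s

ω = |q|B/m.
ω = (1.602×10⁻¹⁹)(1.57)/1.673×10⁻²⁷ ≈ 1.50×10⁸ rad/s.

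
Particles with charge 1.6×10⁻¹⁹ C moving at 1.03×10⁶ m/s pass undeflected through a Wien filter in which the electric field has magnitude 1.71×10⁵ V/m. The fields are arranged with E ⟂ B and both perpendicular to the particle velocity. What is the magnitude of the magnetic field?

Balance of forces in the selector: qE = qvB ⇒ B = E/v.
B = 1.71×10⁵/1.03×10⁶ = 0.166 T.

B = 0.166 T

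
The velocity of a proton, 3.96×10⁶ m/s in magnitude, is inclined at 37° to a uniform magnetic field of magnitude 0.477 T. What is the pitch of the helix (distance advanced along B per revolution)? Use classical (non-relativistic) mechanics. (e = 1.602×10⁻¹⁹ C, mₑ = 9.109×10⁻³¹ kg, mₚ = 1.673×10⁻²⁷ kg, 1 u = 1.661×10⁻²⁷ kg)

p ≈ 0.435 m

v∥ = v cosθ = 3.96×10⁶·cos37° ≈ 3.163×10⁶ m/s.
T = 2πm/(|q|B) = 2π(1.673×10⁻²⁷)/((1.602×10⁻¹⁹)(0.477)) ≈ 1.376×10⁻⁷ s.
pitch = v∥ T = (3.163×10⁶)(1.376×10⁻⁷) ≈ 0.435 m.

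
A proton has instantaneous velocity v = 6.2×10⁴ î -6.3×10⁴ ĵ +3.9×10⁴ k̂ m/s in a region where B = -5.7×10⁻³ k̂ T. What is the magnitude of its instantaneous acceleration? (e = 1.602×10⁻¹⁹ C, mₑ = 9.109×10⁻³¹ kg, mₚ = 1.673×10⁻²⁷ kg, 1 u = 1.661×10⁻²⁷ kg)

v×B = (359, 353, 0) N/C.
F = q v×B = (1.602×10⁻¹⁹ C)·(359, 353, 0) = (5.75×10⁻¹⁷, 5.66×10⁻¹⁷, 0) N.
|a| = |F|/m = 8.071×10⁻¹⁷/1.673×10⁻²⁷ ≈ 4.82×10¹⁰ m/s².

|a| ≈ 4.82×10¹⁰ m/s²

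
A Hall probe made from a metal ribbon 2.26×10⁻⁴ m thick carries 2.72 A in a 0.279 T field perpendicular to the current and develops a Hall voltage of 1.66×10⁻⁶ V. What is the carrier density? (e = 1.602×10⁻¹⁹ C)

From V_H = IB/(n e t), n = IB/(V_H e t).
n = (2.72)(0.279)/((1.66×10⁻⁶)(1.602×10⁻¹⁹)(2.26×10⁻⁴)) ≈ 1.26×10²⁸ m⁻³.

n ≈ 1.26×10²⁸ m⁻³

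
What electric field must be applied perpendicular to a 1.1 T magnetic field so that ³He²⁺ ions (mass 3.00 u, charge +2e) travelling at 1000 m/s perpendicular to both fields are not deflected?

E = 1100 V/m

For straight-line motion qE = qvB, so E = vB.
E = 1000 × 1.1 = 1100 V/m.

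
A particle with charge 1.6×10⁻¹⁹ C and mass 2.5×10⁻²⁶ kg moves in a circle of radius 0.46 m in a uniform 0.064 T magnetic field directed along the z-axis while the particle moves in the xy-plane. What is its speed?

From |q|vB = mv²/r, v = |q|Br/m.
v = (1.6×10⁻¹⁹)(0.064)(0.46)/2.5×10⁻²⁶ ≈ 1.9×10⁵ m/s.

v ≈ 1.9×10⁵ m/s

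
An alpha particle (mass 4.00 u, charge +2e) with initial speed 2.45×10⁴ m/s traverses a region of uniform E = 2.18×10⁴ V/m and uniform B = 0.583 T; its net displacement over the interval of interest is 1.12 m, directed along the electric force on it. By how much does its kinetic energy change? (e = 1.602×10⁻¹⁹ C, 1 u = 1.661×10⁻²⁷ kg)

ΔKE ≈ 7.82×10⁻¹⁵ J

The magnetic force is always ⟂ v and does no work; only the electric force changes KE.
ΔKE = F_E · d = |q|E d = (3.204×10⁻¹⁹)(2.18×10⁴)(1.12) ≈ 7.82×10⁻¹⁵ J.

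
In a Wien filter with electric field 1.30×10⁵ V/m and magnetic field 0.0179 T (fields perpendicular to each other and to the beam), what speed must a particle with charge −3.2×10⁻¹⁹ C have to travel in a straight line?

v = 7.26×10⁶ m/s

Straight-line motion ⇒ electric and magnetic forces cancel, so E = vB.
v = E/B = 1.30×10⁵/0.0179 = 7.26×10⁶ m/s.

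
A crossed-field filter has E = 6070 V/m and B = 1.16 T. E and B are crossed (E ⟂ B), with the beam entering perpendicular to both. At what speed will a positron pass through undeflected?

v = 5230 m/s

Straight-line motion ⇒ electric and magnetic forces cancel, so E = vB.
v = E/B = 6070/1.16 = 5230 m/s.
The result is independent of the particle's charge and mass.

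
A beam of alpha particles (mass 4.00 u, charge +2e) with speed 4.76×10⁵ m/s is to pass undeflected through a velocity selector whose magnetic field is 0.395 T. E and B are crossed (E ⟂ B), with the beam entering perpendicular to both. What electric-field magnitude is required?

For straight-line motion qE = qvB, so E = vB.
E = 4.76×10⁵ × 0.395 = 1.88×10⁵ V/m.

E = 1.88×10⁵ V/m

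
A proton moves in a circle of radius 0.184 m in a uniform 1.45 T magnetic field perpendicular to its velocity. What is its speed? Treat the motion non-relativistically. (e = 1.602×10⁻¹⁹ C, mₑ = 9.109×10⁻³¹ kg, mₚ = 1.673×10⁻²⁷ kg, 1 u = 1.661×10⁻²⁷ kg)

From |q|vB = mv²/r, v = |q|Br/m.
v = (1.602×10⁻¹⁹)(1.45)(0.184)/1.673×10⁻²⁷ ≈ 2.55×10⁷ m/s.

v ≈ 2.55×10⁷ m/s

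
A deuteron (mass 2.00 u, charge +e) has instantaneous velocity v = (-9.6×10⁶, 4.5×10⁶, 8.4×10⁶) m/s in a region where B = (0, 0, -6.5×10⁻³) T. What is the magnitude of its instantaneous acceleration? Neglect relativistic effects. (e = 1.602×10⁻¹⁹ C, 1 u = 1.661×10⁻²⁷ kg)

v×B = (-2.92×10⁴, -6.24×10⁴, 0) N/C.
F = q v×B = (1.602×10⁻¹⁹ C)·(-2.92×10⁴, -6.24×10⁴, 0) = (-4.69×10⁻¹⁵, -1.00×10⁻¹⁴, 0) N.
|a| = |F|/m = 1.104×10⁻¹⁴/3.322×10⁻²⁷ ≈ 3.32×10¹² m/s².

|a| ≈ 3.32×10¹² m/s²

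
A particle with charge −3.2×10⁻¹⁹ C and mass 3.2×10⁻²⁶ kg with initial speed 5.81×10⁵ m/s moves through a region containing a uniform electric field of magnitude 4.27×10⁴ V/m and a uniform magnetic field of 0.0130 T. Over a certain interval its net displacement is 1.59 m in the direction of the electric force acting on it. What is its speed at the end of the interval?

B does no work; ΔKE = |q|E d.
½mv_f² = ½mv₀² + |q|Ed = ½(3.2×10⁻²⁶)(5.81×10⁵)² + (3.2×10⁻¹⁹)(4.27×10⁴)(1.59) ≈ 5.401×10⁻¹⁵ J + 2.173×10⁻¹⁴ J ≈ 2.713×10⁻¹⁴ J.
v_f = √(2·2.713×10⁻¹⁴/3.2×10⁻²⁶) ≈ 1.30×10⁶ m/s.

v_f ≈ 1.30×10⁶ m/s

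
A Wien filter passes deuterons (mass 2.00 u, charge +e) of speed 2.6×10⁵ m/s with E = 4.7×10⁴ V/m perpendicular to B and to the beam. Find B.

Balance of forces in the selector: qE = qvB ⇒ B = E/v.
B = 4.7×10⁴/2.6×10⁵ = 0.18 T.

B = 0.18 T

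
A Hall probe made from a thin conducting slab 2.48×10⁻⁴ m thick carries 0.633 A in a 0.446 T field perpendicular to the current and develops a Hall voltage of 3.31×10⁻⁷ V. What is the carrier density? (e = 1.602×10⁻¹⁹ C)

n ≈ 2.15×10²⁸ m⁻³

From V_H = IB/(n e t), n = IB/(V_H e t).
n = (0.633)(0.446)/((3.31×10⁻⁷)(1.602×10⁻¹⁹)(2.48×10⁻⁴)) ≈ 2.15×10²⁸ m⁻³.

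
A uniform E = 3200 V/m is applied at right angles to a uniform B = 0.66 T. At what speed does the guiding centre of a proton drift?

The steady drift has the magnetic force balancing the electric force, so v_d = E/B.
v_d = 3200/0.66 = 4800 m/s.

v_d ≈ 4800 m/s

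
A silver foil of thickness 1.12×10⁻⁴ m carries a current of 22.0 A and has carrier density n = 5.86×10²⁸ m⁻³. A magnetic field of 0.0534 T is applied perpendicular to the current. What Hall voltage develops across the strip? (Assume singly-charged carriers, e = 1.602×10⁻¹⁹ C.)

V_H = IB/(n e t).
V_H = (22.0)(0.0534)/((5.86×10²⁸)(1.602×10⁻¹⁹)(1.12×10⁻⁴)) ≈ 1.12×10⁻⁶ V.

V_H ≈ 1.12×10⁻⁶ V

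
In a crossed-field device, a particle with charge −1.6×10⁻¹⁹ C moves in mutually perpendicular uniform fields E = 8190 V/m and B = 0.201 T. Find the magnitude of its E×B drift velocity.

The steady drift has the magnetic force balancing the electric force, so v_d = E/B.
v_d = 8190/0.201 = 4.07×10⁴ m/s.

v_d ≈ 4.07×10⁴ m/s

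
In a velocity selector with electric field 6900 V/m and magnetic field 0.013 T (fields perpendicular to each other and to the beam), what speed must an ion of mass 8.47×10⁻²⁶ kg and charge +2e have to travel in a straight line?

v = 5.3×10⁵ m/s

Straight-line motion ⇒ electric and magnetic forces cancel, so E = vB.
v = E/B = 6900/0.013 = 5.3×10⁵ m/s.
The result is independent of the particle's charge and mass.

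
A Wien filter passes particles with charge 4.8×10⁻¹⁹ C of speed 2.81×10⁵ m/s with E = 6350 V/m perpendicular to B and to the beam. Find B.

B = 0.0226 T

Balance of forces in the selector: qE = qvB ⇒ B = E/v.
B = 6350/2.81×10⁵ = 0.0226 T.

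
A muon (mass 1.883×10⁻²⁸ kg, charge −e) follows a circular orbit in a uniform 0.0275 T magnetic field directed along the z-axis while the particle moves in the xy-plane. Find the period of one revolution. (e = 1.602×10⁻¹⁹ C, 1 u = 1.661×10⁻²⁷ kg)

T ≈ 2.69×10⁻⁷ s

The cyclotron period depends only on m, q, B: T = 2πm/(|q|B).
T = 2π(1.883×10⁻²⁸)/((1.602×10⁻¹⁹)(0.0275)) ≈ 2.69×10⁻⁷ s.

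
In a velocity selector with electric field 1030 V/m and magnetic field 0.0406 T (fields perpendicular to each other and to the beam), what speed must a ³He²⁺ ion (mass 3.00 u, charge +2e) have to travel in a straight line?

v = 2.54×10⁴ m/s

For undeflected motion the electric and magnetic forces balance: qE = qvB.
v = E/B = 1030/0.0406 = 2.54×10⁴ m/s.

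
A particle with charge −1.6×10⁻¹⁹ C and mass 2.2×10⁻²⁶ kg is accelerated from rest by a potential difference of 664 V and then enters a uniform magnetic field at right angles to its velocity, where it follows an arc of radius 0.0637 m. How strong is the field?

v = √(2|q|V/m) = √(2·1.6×10⁻¹⁹·664/2.2×10⁻²⁶) ≈ 9.828×10⁴ m/s.
B = mv/(|q|r) = (2.2×10⁻²⁶)(9.828×10⁴)/((1.6×10⁻¹⁹)(0.0637)) ≈ 0.212 T.

B ≈ 0.212 T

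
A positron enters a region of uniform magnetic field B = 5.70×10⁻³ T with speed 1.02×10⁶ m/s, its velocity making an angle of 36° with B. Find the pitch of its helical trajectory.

v∥ = v cosθ = 1.02×10⁶·cos36° ≈ 8.252×10⁵ m/s.
T = 2πm/(|q|B) = 2π(9.109×10⁻³¹)/((1.602×10⁻¹⁹)(5.70×10⁻³)) ≈ 6.268×10⁻⁹ s.
pitch = v∥ T = (8.252×10⁵)(6.268×10⁻⁹) ≈ 5.17×10⁻³ m.

p ≈ 5.17×10⁻³ m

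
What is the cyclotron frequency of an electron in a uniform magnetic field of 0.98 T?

f = |q|B/(2πm).
f = (1.602×10⁻¹⁹)(0.98)/(2π·9.109×10⁻³¹) ≈ 2.7×10¹⁰ Hz.

f ≈ 2.7×10¹⁰ Hz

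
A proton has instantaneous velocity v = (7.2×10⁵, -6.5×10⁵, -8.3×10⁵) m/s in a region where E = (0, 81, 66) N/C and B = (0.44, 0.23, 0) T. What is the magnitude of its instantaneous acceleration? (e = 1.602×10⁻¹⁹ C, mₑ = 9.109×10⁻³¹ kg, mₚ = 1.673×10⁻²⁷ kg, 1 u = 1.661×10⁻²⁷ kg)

v×B = (1.91×10⁵, -3.65×10⁵, 4.52×10⁵) N/C.
E + v×B = (1.91×10⁵, -3.65×10⁵, 4.52×10⁵) N/C.
F = q(E + v×B) = (1.602×10⁻¹⁹ C)·(1.91×10⁵, -3.65×10⁵, 4.52×10⁵) = (3.06×10⁻¹⁴, -5.85×10⁻¹⁴, 7.24×10⁻¹⁴) N.
|a| = |F|/m = 9.794×10⁻¹⁴/1.673×10⁻²⁷ ≈ 5.85×10¹³ m/s².

|a| ≈ 5.85×10¹³ m/s²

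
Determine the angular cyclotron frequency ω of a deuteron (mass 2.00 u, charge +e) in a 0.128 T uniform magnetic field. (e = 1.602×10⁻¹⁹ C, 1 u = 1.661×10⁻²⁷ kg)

ω ≈ 6.17×10⁶ rad/s

ω = |q|B/m.
ω = (1.602×10⁻¹⁹)(0.128)/3.322×10⁻²⁷ ≈ 6.17×10⁶ rad/s.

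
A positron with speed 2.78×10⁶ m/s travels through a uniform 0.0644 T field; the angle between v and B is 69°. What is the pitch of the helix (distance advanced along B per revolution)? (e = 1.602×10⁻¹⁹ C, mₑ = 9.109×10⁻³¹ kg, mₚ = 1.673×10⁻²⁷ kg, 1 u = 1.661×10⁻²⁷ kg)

p ≈ 5.53×10⁻⁴ m

v∥ = v cosθ = 2.78×10⁶·cos69° ≈ 9.963×10⁵ m/s.
T = 2πm/(|q|B) = 2π(9.109×10⁻³¹)/((1.602×10⁻¹⁹)(0.0644)) ≈ 5.548×10⁻¹⁰ s.
pitch = v∥ T = (9.963×10⁵)(5.548×10⁻¹⁰) ≈ 5.53×10⁻⁴ m.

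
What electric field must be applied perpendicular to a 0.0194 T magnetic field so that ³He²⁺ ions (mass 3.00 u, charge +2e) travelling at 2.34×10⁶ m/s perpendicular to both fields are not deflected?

For straight-line motion qE = qvB, so E = vB.
E = 2.34×10⁶ × 0.0194 = 4.54×10⁴ V/m.

E = 4.54×10⁴ V/m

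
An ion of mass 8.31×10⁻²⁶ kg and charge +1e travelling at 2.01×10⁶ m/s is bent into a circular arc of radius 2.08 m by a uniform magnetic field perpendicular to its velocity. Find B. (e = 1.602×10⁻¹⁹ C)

B ≈ 0.501 T

From |q|vB = mv²/r, B = mv/(|q|r).
B = (8.31×10⁻²⁶)(2.01×10⁶)/((1.602×10⁻¹⁹)(2.08)) ≈ 0.501 T.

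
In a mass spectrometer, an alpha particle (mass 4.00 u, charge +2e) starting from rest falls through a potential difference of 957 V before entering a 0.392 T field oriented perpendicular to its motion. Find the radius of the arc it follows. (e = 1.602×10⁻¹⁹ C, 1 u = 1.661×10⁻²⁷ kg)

Acceleration: |q|V = ½mv² ⇒ v = √(2|q|V/m) = √(2·3.204×10⁻¹⁹·957/6.644×10⁻²⁷) ≈ 3.038×10⁵ m/s.
In the field: r = mv/(|q|B) = (6.644×10⁻²⁷)(3.038×10⁵)/((3.204×10⁻¹⁹)(0.392)) ≈ 0.0161 m.

r ≈ 0.0161 m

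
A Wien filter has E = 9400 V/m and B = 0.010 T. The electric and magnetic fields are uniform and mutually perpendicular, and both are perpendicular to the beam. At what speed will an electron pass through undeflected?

Straight-line motion ⇒ electric and magnetic forces cancel, so E = vB.
v = E/B = 9400/0.010 = 9.4×10⁵ m/s.

v = 9.4×10⁵ m/s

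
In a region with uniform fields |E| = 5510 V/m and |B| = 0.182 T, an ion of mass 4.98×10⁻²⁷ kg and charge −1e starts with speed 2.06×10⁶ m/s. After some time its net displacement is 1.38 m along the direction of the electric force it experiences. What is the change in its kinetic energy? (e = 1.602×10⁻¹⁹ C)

The magnetic force is always ⟂ v and does no work; only the electric force changes KE.
ΔKE = F_E · d = |q|E d = (1.602×10⁻¹⁹)(5510)(1.38) ≈ 1.22×10⁻¹⁵ J.

ΔKE ≈ 1.22×10⁻¹⁵ J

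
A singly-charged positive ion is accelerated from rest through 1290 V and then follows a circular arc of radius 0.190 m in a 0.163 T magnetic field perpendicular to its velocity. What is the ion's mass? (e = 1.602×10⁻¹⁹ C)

Combine |q|V = ½mv² and r = mv/(|q|B): eliminate v to get m = qB²r²/(2V).
m = (1.602×10⁻¹⁹)(0.163)²(0.190)²/(2·1290) ≈ 5.96×10⁻²⁶ kg.

m ≈ 5.96×10⁻²⁶ kg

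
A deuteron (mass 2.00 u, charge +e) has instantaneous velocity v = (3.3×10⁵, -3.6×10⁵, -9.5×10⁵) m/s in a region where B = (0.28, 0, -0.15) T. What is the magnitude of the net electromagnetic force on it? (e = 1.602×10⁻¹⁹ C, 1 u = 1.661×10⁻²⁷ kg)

|F| ≈ 3.92×10⁻¹⁴ N

v×B = (5.40×10⁴, -2.16×10⁵, 1.01×10⁵) N/C.
F = q v×B = (1.602×10⁻¹⁹ C)·(5.40×10⁴, -2.16×10⁵, 1.01×10⁵) = (8.65×10⁻¹⁵, -3.47×10⁻¹⁴, 1.61×10⁻¹⁴) N.
|F| = 3.92×10⁻¹⁴ N.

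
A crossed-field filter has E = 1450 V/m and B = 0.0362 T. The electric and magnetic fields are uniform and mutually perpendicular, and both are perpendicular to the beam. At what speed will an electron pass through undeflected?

Straight-line motion ⇒ electric and magnetic forces cancel, so E = vB.
v = E/B = 1450/0.0362 = 4.01×10⁴ m/s.
The result is independent of the particle's charge and mass.

v = 4.01×10⁴ m/s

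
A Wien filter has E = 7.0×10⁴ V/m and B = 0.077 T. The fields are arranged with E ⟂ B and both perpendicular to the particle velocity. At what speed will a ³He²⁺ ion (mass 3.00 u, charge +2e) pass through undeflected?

v = 9.1×10⁵ m/s

For undeflected motion the electric and magnetic forces balance: qE = qvB.
v = E/B = 7.0×10⁴/0.077 = 9.1×10⁵ m/s.
The result is independent of the particle's charge and mass.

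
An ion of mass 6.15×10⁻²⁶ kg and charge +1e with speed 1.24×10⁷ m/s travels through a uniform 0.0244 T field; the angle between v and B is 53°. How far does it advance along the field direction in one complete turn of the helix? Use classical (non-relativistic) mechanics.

v∥ = v cosθ = 1.24×10⁷·cos53° ≈ 7.463×10⁶ m/s.
T = 2πm/(|q|B) = 2π(6.15×10⁻²⁶)/((1.602×10⁻¹⁹)(0.0244)) ≈ 9.886×10⁻⁵ s.
pitch = v∥ T = (7.463×10⁶)(9.886×10⁻⁵) ≈ 738 m.

p ≈ 738 m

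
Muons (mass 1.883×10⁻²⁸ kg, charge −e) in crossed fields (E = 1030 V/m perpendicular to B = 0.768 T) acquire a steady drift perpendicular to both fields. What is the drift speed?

v_d ≈ 1340 m/s

The E×B drift speed is v_d = E/B.
v_d = 1030/0.768 = 1340 m/s.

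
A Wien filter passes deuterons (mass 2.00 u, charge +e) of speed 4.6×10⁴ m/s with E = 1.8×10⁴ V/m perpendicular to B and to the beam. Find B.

Balance of forces in the selector: qE = qvB ⇒ B = E/v.
B = 1.8×10⁴/4.6×10⁴ = 0.39 T.

B = 0.39 T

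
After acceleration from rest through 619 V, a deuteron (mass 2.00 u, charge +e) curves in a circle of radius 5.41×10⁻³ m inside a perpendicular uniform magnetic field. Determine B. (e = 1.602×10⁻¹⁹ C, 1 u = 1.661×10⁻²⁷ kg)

B ≈ 0.937 T

v = √(2|q|V/m) = √(2·1.602×10⁻¹⁹·619/3.322×10⁻²⁷) ≈ 2.443×10⁵ m/s.
B = mv/(|q|r) = (3.322×10⁻²⁷)(2.443×10⁵)/((1.602×10⁻¹⁹)(5.41×10⁻³)) ≈ 0.937 T.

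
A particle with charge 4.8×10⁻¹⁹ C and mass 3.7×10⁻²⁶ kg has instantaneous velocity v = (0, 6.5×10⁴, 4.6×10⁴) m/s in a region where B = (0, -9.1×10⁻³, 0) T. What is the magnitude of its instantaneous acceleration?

|a| ≈ 5.43×10⁹ m/s²

v×B = (419, 0, 0) N/C.
F = q v×B = (4.8×10⁻¹⁹ C)·(419, 0, 0) = (2.01×10⁻¹⁶, 0, 0) N.
|a| = |F|/m = 2.009×10⁻¹⁶/3.7×10⁻²⁶ ≈ 5.43×10⁹ m/s².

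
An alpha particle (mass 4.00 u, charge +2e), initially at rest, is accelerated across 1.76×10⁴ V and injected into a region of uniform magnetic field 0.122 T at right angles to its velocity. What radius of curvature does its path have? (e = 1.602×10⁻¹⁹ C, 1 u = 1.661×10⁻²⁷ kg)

Acceleration: |q|V = ½mv² ⇒ v = √(2|q|V/m) = √(2·3.204×10⁻¹⁹·1.76×10⁴/6.644×10⁻²⁷) ≈ 1.303×10⁶ m/s.
In the field: r = mv/(|q|B) = (6.644×10⁻²⁷)(1.303×10⁶)/((3.204×10⁻¹⁹)(0.122)) ≈ 0.221 m.

r ≈ 0.221 m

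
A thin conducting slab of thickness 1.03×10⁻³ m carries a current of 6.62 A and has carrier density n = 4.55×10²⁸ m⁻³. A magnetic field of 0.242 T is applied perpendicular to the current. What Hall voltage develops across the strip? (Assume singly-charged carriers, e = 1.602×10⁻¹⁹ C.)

V_H ≈ 2.13×10⁻⁷ V

V_H = IB/(n e t).
V_H = (6.62)(0.242)/((4.55×10²⁸)(1.602×10⁻¹⁹)(1.03×10⁻³)) ≈ 2.13×10⁻⁷ V.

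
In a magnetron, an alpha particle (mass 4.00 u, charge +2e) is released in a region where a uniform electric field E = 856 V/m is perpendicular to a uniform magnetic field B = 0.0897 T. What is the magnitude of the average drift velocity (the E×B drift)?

v_d ≈ 9540 m/s

The E×B drift speed is v_d = E/B.
v_d = 856/0.0897 = 9540 m/s.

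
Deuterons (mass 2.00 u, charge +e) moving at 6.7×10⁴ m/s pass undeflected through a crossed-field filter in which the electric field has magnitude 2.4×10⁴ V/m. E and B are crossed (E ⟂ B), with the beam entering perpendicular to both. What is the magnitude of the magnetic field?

Balance of forces in the selector: qE = qvB ⇒ B = E/v.
B = 2.4×10⁴/6.7×10⁴ = 0.36 T.

B = 0.36 T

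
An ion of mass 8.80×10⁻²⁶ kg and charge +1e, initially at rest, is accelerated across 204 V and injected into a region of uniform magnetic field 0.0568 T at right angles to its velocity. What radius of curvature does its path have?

Acceleration: |q|V = ½mv² ⇒ v = √(2|q|V/m) = √(2·1.602×10⁻¹⁹·204/8.80×10⁻²⁶) ≈ 2.725×10⁴ m/s.
In the field: r = mv/(|q|B) = (8.80×10⁻²⁶)(2.725×10⁴)/((1.602×10⁻¹⁹)(0.0568)) ≈ 0.264 m.

r ≈ 0.264 m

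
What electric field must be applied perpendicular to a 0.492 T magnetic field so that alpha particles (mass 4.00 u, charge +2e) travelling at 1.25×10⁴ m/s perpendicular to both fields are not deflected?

E = 6150 V/m

For straight-line motion qE = qvB, so E = vB.
E = 1.25×10⁴ × 0.492 = 6150 V/m.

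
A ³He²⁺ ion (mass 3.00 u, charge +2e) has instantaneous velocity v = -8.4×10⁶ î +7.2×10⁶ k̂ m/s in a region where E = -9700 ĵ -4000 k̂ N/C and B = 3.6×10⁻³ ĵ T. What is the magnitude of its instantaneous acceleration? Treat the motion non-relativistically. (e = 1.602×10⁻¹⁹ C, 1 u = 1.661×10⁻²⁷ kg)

|a| ≈ 2.83×10¹² m/s²

v×B = (-2.59×10⁴, 0, -3.02×10⁴) N/C.
E + v×B = (-2.59×10⁴, -9700, -3.42×10⁴) N/C.
F = q(E + v×B) = (3.204×10⁻¹⁹ C)·(-2.59×10⁴, -9700, -3.42×10⁴) = (-8.30×10⁻¹⁵, -3.11×10⁻¹⁵, -1.10×10⁻¹⁴) N.
|a| = |F|/m = 1.411×10⁻¹⁴/4.983×10⁻²⁷ ≈ 2.83×10¹² m/s².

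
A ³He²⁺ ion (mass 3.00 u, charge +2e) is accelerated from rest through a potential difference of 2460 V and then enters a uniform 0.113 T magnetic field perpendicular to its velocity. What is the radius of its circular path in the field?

Acceleration: |q|V = ½mv² ⇒ v = √(2|q|V/m) = √(2·3.204×10⁻¹⁹·2460/4.983×10⁻²⁷) ≈ 5.624×10⁵ m/s.
In the field: r = mv/(|q|B) = (4.983×10⁻²⁷)(5.624×10⁵)/((3.204×10⁻¹⁹)(0.113)) ≈ 0.0774 m.

r ≈ 0.0774 m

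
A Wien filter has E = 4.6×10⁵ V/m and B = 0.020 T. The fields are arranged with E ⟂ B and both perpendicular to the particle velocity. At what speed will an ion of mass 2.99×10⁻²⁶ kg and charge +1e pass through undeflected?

v = 2.3×10⁷ m/s

Straight-line motion ⇒ electric and magnetic forces cancel, so E = vB.
v = E/B = 4.6×10⁵/0.020 = 2.3×10⁷ m/s.
The result is independent of the particle's charge and mass.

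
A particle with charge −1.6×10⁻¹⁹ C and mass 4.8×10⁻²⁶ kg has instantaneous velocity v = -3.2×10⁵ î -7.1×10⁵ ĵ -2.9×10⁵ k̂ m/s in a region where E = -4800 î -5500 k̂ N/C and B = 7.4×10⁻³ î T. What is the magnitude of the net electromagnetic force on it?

v×B = (0, -2150, 5250) N/C.
E + v×B = (-4800, -2150, -246) N/C.
F = q(E + v×B) = (−1.6×10⁻¹⁹ C)·(-4800, -2150, -246) = (7.68×10⁻¹⁶, 3.43×10⁻¹⁶, 3.94×10⁻¹⁷) N.
|F| = 8.42×10⁻¹⁶ N.

|F| ≈ 8.42×10⁻¹⁶ N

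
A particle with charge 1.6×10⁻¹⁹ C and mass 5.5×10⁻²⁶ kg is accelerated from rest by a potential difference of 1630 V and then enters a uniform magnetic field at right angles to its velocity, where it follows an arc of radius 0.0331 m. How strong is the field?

v = √(2|q|V/m) = √(2·1.6×10⁻¹⁹·1630/5.5×10⁻²⁶) ≈ 9.738×10⁴ m/s.
B = mv/(|q|r) = (5.5×10⁻²⁶)(9.738×10⁴)/((1.6×10⁻¹⁹)(0.0331)) ≈ 1.01 T.

B ≈ 1.01 T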